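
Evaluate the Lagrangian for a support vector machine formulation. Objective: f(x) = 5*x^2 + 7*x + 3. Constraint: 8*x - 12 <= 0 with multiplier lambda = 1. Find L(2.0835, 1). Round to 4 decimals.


Step 1: Evaluate f(x).
f(2.0835) = 5*2.0835^2 + 7*2.0835 + 3 = 39.2894
Step 2: Evaluate g(x).
g(2.0835) = 8*2.0835 - 12 = 4.668
Step 3: Compute Lagrangian.
L = 39.2894 + 1*4.668 = 43.9574


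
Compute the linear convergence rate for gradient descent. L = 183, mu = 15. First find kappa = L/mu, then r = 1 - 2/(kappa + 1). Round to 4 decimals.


Step 1: Compute the condition number.
kappa = L/mu = 183/15 = 12.2
Step 2: Compute the convergence rate.
r = 1 - 2/(kappa + 1) = 1 - 2*mu/(L + mu) = (L - mu)/(L + mu) = 168/198 = 0.8485


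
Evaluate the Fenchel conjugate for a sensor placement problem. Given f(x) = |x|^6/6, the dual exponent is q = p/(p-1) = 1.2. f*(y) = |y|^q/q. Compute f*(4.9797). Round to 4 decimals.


The conjugate exponent q satisfies 1/p + 1/q = 1.
p = 6, so q = 6/(6 - 1) = 1.2
|y|^q = 4.9797^1.2 = 6.8651
f*(4.9797) = 6.8651 / 1.2 = 5.7209


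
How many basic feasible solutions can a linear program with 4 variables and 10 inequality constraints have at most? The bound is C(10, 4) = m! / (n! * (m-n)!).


Each vertex corresponds to some choice of n active constraints out of m, so the number of vertices is at most C(m, n) = m! / (n!(m-n)!).
m = 10, n = 4
Numerator: 10 * 9 * 8 * 7
Denominator: 4! = 24
C(10, 4) = 210


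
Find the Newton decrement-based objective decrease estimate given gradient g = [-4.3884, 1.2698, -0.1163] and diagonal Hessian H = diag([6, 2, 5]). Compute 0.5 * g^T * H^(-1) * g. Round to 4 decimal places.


Step 1: H is diagonal, so H^(-1) * g = [-0.7314, 0.6349, -0.0233].
Step 2: g^T H^(-1) g = sum_i g_i^2 / H_ii
  = (-4.3884)^2/6 + (1.2698)^2/2 + (-0.1163)^2/5
  = 3.2097 + 0.8062 + 0.0027 = 4.0186
Step 3: Objective decrease = 0.5 * g^T H^(-1) g = 2.0093


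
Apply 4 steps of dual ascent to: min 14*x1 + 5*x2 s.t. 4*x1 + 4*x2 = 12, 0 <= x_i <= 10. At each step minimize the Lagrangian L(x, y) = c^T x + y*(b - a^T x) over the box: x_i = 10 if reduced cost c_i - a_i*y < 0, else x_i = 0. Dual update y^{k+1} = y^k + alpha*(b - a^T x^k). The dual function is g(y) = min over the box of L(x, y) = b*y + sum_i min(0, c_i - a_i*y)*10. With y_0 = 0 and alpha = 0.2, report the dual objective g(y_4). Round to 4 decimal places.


Dual ascent for LP: min 14*x1 + 5*x2, 4*x1 + 4*x2 = 12, 0 <= x_i <= 10
Step 1: y^k = 0.0, reduced costs: (14.0, 5.0)
  x^k = (0.0, 0.0), subgradient = b - a^T x = 12.0
  y^{k+1} = 0.0 + 0.2*12.0 = 2.4
Step 2: y^k = 2.4, reduced costs: (4.4, -4.6)
  x^k = (0.0, 10.0), subgradient = b - a^T x = -28.0
  y^{k+1} = 2.4 + 0.2*-28.0 = -3.2
Step 3: y^k = -3.2, reduced costs: (26.8, 17.8)
  x^k = (0.0, 0.0), subgradient = b - a^T x = 12.0
  y^{k+1} = -3.2 + 0.2*12.0 = -0.8
Step 4: y^k = -0.8, reduced costs: (17.2, 8.2)
  x^k = (0.0, 0.0), subgradient = b - a^T x = 12.0
  y^{k+1} = -0.8 + 0.2*12.0 = 1.6
Dual objective at y_4 = 1.6: reduced costs (7.6, -1.4), box minimizer x = (0.0, 10.0)
g(y_4) = b*y + (c1 - a1*y)*x1 + (c2 - a2*y)*x2 = 12*1.6 + 7.6*0.0 + (-1.4)*10.0 = 19.2 + 0.0 - 14.0 = 5.2


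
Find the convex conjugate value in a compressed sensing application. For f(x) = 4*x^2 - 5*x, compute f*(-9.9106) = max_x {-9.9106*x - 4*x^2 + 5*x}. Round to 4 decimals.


f*(y) = sup_x {y*x - a*x^2 - b*x} = sup_x {(y-b)*x - a*x^2}
FOC: (y - b) - 2a*x = 0 => x* = (y - b)/(2a)
x* = (-9.9106 + 5)/(2*4) = -0.6138
f*(-9.9106) = (y-b)^2/(4a) = (-9.9106 + 5)^2/(4*4)
= 24.114/16 = 1.5071


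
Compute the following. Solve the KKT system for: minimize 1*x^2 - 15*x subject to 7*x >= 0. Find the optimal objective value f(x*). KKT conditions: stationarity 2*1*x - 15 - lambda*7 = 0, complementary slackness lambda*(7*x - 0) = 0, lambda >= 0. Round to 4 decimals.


Step 1: Try lambda = 0 (constraint inactive).
Stationarity: 2*1*x - 15 = 0
x* = 15/(2*1) = 7.5
Check constraint: 7*7.5 = 52.5 >= 0 -- satisfied.
Step 2: Compute optimal value.
f(x*) = 1*7.5^2 - 15*7.5 = -56.25


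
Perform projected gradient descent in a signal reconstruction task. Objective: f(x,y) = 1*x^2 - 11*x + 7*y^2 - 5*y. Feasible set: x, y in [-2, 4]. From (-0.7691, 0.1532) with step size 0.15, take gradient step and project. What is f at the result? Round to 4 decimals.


Step 1: Compute gradient at (-0.7691, 0.1532).
grad_x = 2*1*-0.7691 - 11 = -12.5382
grad_y = 2*7*0.1532 - 5 = -2.8552
Step 2: Gradient step.
x_raw = -0.7691 - 0.15*-12.5382 = 1.1116
y_raw = 0.1532 - 0.15*-2.8552 = 0.5815
Step 3: Project onto [-2, 4].
x_proj = clip(1.1116) = 1.1116
y_proj = clip(0.5815) = 0.5815
Step 4: Evaluate f.
f(1.1116, 0.5815) = -11.5328


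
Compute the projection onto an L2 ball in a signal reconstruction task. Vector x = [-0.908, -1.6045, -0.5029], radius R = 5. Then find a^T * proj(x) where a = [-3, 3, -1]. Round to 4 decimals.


Step 1: Compute ||x|| (intermediates to 6 decimals).
||x|| = sqrt((-0.908)^2 + (-1.6045)^2 + (-0.5029)^2) = 1.910966
Step 2: Project.
Since ||x|| <= R, proj = x (no scaling needed).
proj(x) = [-0.908, -1.6045, -0.5029]
Step 3: Dot product.
a^T * proj(x) = -3*(-0.908) + 3*(-1.6045) - 1*(-0.5029) = -1.5866


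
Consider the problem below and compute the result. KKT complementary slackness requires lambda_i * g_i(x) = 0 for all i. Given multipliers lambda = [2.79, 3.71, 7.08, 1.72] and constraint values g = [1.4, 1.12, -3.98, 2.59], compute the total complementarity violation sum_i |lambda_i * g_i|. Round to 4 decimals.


KKT complementary slackness check:
lambda_1 * g_1 = 2.79 * 1.4 = 3.906
lambda_2 * g_2 = 3.71 * 1.12 = 4.1552
lambda_3 * g_3 = 7.08 * -3.98 = -28.1784
lambda_4 * g_4 = 1.72 * 2.59 = 4.4548
Total violation = 3.906 + 4.1552 + 28.1784 + 4.4548 = 40.6944


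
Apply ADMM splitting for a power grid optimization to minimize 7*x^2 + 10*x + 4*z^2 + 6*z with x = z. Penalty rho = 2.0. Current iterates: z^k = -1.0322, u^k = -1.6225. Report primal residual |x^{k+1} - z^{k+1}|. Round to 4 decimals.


ADMM iteration with rho = 2.0, z^k = -1.0322, u^k = -1.6225
Step 1: x-update.
Minimize 7*x^2 + 10*x + (2.0/2)*(x + 1.0322 - 1.6225)^2
FOC: (2*7 + 2.0)*x = -10 + 2.0*(-1.0322 + 1.6225)
x^{k+1} = -0.5512
Step 2: z-update.
Minimize 4*z^2 + 6*z + (2.0/2)*(-0.5512 - z - 1.6225)^2
FOC: (2*4 + 2.0)*z = -6 + 2.0*(-0.5512 - 1.6225)
z^{k+1} = -1.0347
Step 3: u-update.
u^{k+1} = -1.6225 - 0.5512 + 1.0347 = -1.139
Step 4: Primal residual = |-0.5512 + 1.0347| = 0.4835


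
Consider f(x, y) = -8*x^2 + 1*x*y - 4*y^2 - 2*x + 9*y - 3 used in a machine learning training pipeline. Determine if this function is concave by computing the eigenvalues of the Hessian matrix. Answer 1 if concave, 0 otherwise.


The Hessian of f(x,y) = -8*x^2 + 1*x*y - 4*y^2 - 2*x + 9*y - 3 is:
H = [[-16, 1], [1, -8]]
Trace = -16 - 8 = -24
Determinant = -16*-8 - (1)^2 = 127
Discriminant = (-24)^2 - 4*127 = 68.0
Eigenvalues: lambda_1 = -16.1231, lambda_2 = -7.8769
The function is concave.

1


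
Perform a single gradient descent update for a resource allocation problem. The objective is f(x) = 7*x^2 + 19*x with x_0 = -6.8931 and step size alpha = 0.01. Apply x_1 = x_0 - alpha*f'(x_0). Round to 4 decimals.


We compute the gradient at x_0 and apply the update.
f'(x) = 14*x + 19
f'(-6.8931) = 14*-6.8931 + 19 = -77.5034
x_1 = -6.8931 - 0.01*-77.5034 = -6.1181


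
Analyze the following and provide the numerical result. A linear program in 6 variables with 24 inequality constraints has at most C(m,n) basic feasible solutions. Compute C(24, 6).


Each vertex corresponds to some choice of n active constraints out of m, so the number of vertices is at most C(m, n) = m! / (n!(m-n)!).
m = 24, n = 6
Numerator: 24 * 23 * 22 * 21 * 20 * 19
Denominator: 6! = 720
C(24, 6) = 134596


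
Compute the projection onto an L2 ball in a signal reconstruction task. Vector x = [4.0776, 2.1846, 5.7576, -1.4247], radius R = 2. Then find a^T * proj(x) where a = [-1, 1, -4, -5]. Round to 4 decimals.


Step 1: Compute ||x|| (intermediates to 6 decimals).
||x|| = sqrt(4.0776^2 + 2.1846^2 + 5.7576^2 + (-1.4247)^2) = 7.521903
Step 2: Project.
Since ||x|| > R, scale = R/||x|| = 2/7.521903 = 0.26589, proj(x) = scale * x
proj(x) = [1.084193, 0.580863, 1.530888, -0.378813]
Step 3: Dot product.
a^T * proj(x) = -1*1.084193 + 1*0.580863 - 4*1.530888 - 5*(-0.378813) = -4.7328


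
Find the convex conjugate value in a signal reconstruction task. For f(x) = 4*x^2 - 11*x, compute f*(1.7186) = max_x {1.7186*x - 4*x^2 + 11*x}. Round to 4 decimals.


f*(y) = sup_x {y*x - a*x^2 - b*x} = sup_x {(y-b)*x - a*x^2}
FOC: (y - b) - 2a*x = 0 => x* = (y - b)/(2a)
x* = (1.7186 + 11)/(2*4) = 1.5898
f*(1.7186) = (y-b)^2/(4a) = (1.7186 + 11)^2/(4*4)
= 161.7628/16 = 10.1102


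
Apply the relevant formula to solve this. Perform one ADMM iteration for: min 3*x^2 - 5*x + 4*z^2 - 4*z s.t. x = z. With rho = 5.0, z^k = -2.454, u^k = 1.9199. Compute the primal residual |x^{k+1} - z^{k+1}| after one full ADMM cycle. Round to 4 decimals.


ADMM iteration with rho = 5.0, z^k = -2.454, u^k = 1.9199
Step 1: x-update.
Minimize 3*x^2 - 5*x + (5.0/2)*(x + 2.454 + 1.9199)^2
FOC: (2*3 + 5.0)*x = 5 + 5.0*(-2.454 - 1.9199)
x^{k+1} = -1.5336
Step 2: z-update.
Minimize 4*z^2 - 4*z + (5.0/2)*(-1.5336 - z + 1.9199)^2
FOC: (2*4 + 5.0)*z = 4 + 5.0*(-1.5336 + 1.9199)
z^{k+1} = 0.4563
Step 3: u-update.
u^{k+1} = 1.9199 - 1.5336 - 0.4563 = -0.07
Step 4: Primal residual = |-1.5336 - 0.4563| = 1.9899


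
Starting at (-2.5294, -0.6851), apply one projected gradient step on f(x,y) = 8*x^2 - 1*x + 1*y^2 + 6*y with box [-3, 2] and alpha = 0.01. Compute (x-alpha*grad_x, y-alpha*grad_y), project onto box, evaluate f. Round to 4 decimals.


Step 1: Compute gradient at (-2.5294, -0.6851).
grad_x = 2*8*-2.5294 - 1 = -41.4704
grad_y = 2*1*-0.6851 + 6 = 4.6298
Step 2: Gradient step.
x_raw = -2.5294 - 0.01*-41.4704 = -2.1147
y_raw = -0.6851 - 0.01*4.6298 = -0.7314
Step 3: Project onto [-3, 2].
x_proj = clip(-2.1147) = -2.1147
y_proj = clip(-0.7314) = -0.7314
Step 4: Evaluate f.
f(-2.1147, -0.7314) = 34.0368


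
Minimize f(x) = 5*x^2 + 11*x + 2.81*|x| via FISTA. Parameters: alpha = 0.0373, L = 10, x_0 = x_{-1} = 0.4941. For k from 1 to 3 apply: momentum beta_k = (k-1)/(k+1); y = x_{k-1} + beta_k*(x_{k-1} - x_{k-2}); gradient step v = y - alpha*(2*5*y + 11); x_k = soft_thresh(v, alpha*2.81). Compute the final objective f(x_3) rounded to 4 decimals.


FISTA on f(x) = 5*x^2 + 11*x + 2.81*|x|
L = 10, alpha = 0.0373
Iteration 1: beta = 0.0, y = 0.4941 + 0.0*(0.4941 - 0.4941) = 0.4941
  grad(y) = 15.941, v = y - alpha*grad = -0.1005
  prox(v) = soft_thresh(-0.1005, 0.1048) = 0.0
Iteration 2: beta = 0.3333, y = 0.0 + 0.3333*(0.0 - 0.4941) = -0.1647
  grad(y) = 9.353, v = y - alpha*grad = -0.5136
  prox(v) = soft_thresh(-0.5136, 0.1048) = -0.4088
Iteration 3: beta = 0.5, y = -0.4088 + 0.5*(-0.4088 - 0.0) = -0.6131
  grad(y) = 4.8687, v = y - alpha*grad = -0.7947
  prox(v) = soft_thresh(-0.7947, 0.1048) = -0.6899
f(x_3) = 5*(-0.6899)^2 + 11*(-0.6899) + 2.81*|-0.6899| = -3.2705


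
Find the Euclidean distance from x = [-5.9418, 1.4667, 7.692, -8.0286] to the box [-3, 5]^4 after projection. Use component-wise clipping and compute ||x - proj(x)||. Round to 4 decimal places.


Project each component onto [-3, 5].
clip(-5.9418) = -3.0, clip(1.4667) = 1.4667, clip(7.692) = 5.0, clip(-8.0286) = -3.0
Projection = [-3.0, 1.4667, 5.0, -3.0]
Squared diffs: [8.6542, 0.0, 7.2469, 25.2868]
Distance = sqrt(41.1879) = 6.4178


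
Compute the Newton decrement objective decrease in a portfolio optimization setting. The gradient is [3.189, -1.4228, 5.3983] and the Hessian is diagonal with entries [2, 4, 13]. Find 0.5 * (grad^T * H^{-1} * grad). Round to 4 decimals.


Step 1: H is diagonal, so H^(-1) * g = [1.5945, -0.3557, 0.4153].
Step 2: g^T H^(-1) g = sum_i g_i^2 / H_ii
  = (3.189)^2/2 + (-1.4228)^2/4 + (5.3983)^2/13
  = 5.0849 + 0.5061 + 2.2417 = 7.8326
Step 3: Objective decrease = 0.5 * g^T H^(-1) g = 3.9163


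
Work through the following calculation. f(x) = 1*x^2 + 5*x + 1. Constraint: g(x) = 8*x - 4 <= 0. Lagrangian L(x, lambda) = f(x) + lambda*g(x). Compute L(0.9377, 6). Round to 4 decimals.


Step 1: Evaluate f(x).
f(0.9377) = 1*0.9377^2 + 5*0.9377 + 1 = 6.5678
Step 2: Evaluate g(x).
g(0.9377) = 8*0.9377 - 4 = 3.5016
Step 3: Compute Lagrangian.
L = 6.5678 + 6*3.5016 = 27.5774


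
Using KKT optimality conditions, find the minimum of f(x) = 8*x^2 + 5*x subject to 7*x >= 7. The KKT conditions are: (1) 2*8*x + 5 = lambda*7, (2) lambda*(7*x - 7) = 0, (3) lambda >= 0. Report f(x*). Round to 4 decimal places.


Step 1: Try lambda = 0 (constraint inactive).
x_unc = -5/(2*8) = -0.3125
Check: 7*-0.3125 = -2.1875 < 7 -- violated!
Step 2: Constraint must be active: 7*x = 7
x* = 7/7 = 1.0
lambda = (2*8*1.0 + 5)/7 = 3.0
Step 3: Compute optimal value.
f(x*) = 8*1.0^2 + 5*1.0 = 13.0


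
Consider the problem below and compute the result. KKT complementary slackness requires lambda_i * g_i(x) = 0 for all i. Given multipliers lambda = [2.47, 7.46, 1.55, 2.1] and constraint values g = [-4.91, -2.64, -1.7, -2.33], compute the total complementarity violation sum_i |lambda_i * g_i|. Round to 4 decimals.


KKT complementary slackness check:
lambda_1 * g_1 = 2.47 * -4.91 = -12.1277
lambda_2 * g_2 = 7.46 * -2.64 = -19.6944
lambda_3 * g_3 = 1.55 * -1.7 = -2.635
lambda_4 * g_4 = 2.1 * -2.33 = -4.893
Total violation = 12.1277 + 19.6944 + 2.635 + 4.893 = 39.3501


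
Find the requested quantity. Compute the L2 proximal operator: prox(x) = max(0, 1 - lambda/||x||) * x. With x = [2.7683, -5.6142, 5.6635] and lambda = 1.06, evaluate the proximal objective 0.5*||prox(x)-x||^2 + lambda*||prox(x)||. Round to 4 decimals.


Step 1: Compute ||x||.
||x|| = 8.4414
Step 2: Compute scaling factor.
scale = max(0, 1 - 1.06/8.4414) = 0.8744
Step 3: prox(x) = [2.4207, -4.9092, 4.9523]
||prox(x)|| = 7.3814
Step 4: Proximal objective.
0.5*||prox-x||^2 = 0.5618
lambda*||prox|| = 7.8243
Total = 8.3861


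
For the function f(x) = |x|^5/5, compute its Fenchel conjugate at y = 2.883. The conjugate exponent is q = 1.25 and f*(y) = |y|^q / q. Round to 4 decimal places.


The conjugate exponent q satisfies 1/p + 1/q = 1.
p = 5, so q = 5/(5 - 1) = 1.25
|y|^q = 2.883^1.25 = 3.7567
f*(2.883) = 3.7567 / 1.25 = 3.0054


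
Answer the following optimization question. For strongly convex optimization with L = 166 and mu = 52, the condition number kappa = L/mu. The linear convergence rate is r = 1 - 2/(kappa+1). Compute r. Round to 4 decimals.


Step 1: Compute the condition number.
kappa = L/mu = 166/52 = 3.1923
Step 2: Compute the convergence rate.
r = 1 - 2/(kappa + 1) = 1 - 2*mu/(L + mu) = (L - mu)/(L + mu) = 114/218 = 0.5229


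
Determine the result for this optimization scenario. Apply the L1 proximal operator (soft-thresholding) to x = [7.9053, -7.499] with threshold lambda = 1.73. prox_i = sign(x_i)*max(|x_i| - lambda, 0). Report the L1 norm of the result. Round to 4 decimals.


Soft-thresholding with lambda = 1.73:
prox(7.9053) = sign(7.9053)*max(|7.9053| - 1.73, 0) = 6.1753
prox(-7.499) = sign(-7.499)*max(|-7.499| - 1.73, 0) = -5.769
prox(x) = [6.1753, -5.769]
||prox(x)||_1 = 6.1753 + 5.769 = 11.9443


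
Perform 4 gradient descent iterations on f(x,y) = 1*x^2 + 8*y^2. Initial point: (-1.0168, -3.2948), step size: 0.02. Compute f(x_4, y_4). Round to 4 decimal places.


Gradient descent on f(x,y) = 1*x^2 + 8*y^2.
Starting point: (-1.0168, -3.2948), alpha = 0.02
Step 1: grad_x = 2*1*-1.0168 = -2.0336, grad_y = 2*8*-3.2948 = -52.7168
  x_1 = -1.0168 - 0.02*-2.0336 = -0.9761
  y_1 = -3.2948 - 0.02*-52.7168 = -2.2405
Step 2: grad_x = 2*1*-0.9761 = -1.9523, grad_y = 2*8*-2.2405 = -35.8474
  x_2 = -0.9761 - 0.02*-1.9523 = -0.9371
  y_2 = -2.2405 - 0.02*-35.8474 = -1.5235
Step 3: grad_x = 2*1*-0.9371 = -1.8742, grad_y = 2*8*-1.5235 = -24.3762
  x_3 = -0.9371 - 0.02*-1.8742 = -0.8996
  y_3 = -1.5235 - 0.02*-24.3762 = -1.036
Step 4: grad_x = 2*1*-0.8996 = -1.7992, grad_y = 2*8*-1.036 = -16.5758
  x_4 = -0.8996 - 0.02*-1.7992 = -0.8636
  y_4 = -1.036 - 0.02*-16.5758 = -0.7045
f(-0.8636, -0.7045) = 1*(-0.8636)^2 + 8*(-0.7045)^2 = 4.7161


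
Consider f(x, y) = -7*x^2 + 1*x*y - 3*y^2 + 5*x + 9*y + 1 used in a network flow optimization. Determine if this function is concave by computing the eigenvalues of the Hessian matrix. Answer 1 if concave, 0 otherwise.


The Hessian of f(x,y) = -7*x^2 + 1*x*y - 3*y^2 + 5*x + 9*y + 1 is:
H = [[-14, 1], [1, -6]]
Trace = -14 - 6 = -20
Determinant = -14*-6 - (1)^2 = 83
Discriminant = (-20)^2 - 4*83 = 68.0
Eigenvalues: lambda_1 = -14.1231, lambda_2 = -5.8769
The function is concave.

1


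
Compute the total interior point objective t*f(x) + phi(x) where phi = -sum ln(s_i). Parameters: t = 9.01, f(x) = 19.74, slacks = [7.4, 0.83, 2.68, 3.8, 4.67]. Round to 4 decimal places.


Step 1: Compute log-barrier.
ln values: [2.0015, -0.1863, 0.9858, 1.335, 1.5412]
phi = -(2.0015 - 0.1863 + 0.9858 + 1.335 + 1.5412) = -5.6771
Step 2: Compute augmented objective.
t*f(x) = 9.01*19.74 = 177.8574
Total = 177.8574 - 5.6771 = 172.1803


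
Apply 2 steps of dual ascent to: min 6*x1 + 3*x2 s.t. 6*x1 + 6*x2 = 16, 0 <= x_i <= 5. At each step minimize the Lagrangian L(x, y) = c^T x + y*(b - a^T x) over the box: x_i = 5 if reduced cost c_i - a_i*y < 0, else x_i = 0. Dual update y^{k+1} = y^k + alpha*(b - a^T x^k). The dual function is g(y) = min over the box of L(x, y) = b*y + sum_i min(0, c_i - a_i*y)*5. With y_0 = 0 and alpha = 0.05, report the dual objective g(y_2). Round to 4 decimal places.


Dual ascent for LP: min 6*x1 + 3*x2, 6*x1 + 6*x2 = 16, 0 <= x_i <= 5
Step 1: y^k = 0.0, reduced costs: (6.0, 3.0)
  x^k = (0.0, 0.0), subgradient = b - a^T x = 16.0
  y^{k+1} = 0.0 + 0.05*16.0 = 0.8
Step 2: y^k = 0.8, reduced costs: (1.2, -1.8)
  x^k = (0.0, 5.0), subgradient = b - a^T x = -14.0
  y^{k+1} = 0.8 + 0.05*-14.0 = 0.1
Dual objective at y_2 = 0.1: reduced costs (5.4, 2.4), box minimizer x = (0.0, 0.0)
g(y_2) = b*y + (c1 - a1*y)*x1 + (c2 - a2*y)*x2 = 16*0.1 + 5.4*0.0 + 2.4*0.0 = 1.6 + 0.0 + 0.0 = 1.6


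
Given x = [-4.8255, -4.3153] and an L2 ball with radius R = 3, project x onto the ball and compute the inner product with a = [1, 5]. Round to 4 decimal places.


Step 1: Compute ||x|| (intermediates to 6 decimals).
||x|| = sqrt((-4.8255)^2 + (-4.3153)^2) = 6.473582
Step 2: Project.
Since ||x|| > R, scale = R/||x|| = 3/6.473582 = 0.463422, proj(x) = scale * x
proj(x) = [-2.236243, -1.999805]
Step 3: Dot product.
a^T * proj(x) = 1*(-2.236243) + 5*(-1.999805) = -12.2353


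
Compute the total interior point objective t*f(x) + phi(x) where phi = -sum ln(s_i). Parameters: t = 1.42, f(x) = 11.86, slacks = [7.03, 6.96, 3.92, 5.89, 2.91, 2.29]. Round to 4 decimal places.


Step 1: Compute log-barrier.
ln values: [1.9502, 1.9402, 1.3661, 1.7733, 1.0682, 0.8286]
phi = -(1.9502 + 1.9402 + 1.3661 + 1.7733 + 1.0682 + 0.8286) = -8.9264
Step 2: Compute augmented objective.
t*f(x) = 1.42*11.86 = 16.8412
Total = 16.8412 - 8.9264 = 7.9148


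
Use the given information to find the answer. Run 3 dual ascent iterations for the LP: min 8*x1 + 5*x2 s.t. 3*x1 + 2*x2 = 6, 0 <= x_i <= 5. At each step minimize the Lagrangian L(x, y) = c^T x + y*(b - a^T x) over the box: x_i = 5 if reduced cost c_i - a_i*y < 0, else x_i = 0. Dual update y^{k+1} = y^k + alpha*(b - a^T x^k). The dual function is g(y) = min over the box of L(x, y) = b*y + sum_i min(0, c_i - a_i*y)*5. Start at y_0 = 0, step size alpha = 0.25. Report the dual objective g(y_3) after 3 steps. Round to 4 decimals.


Dual ascent for LP: min 8*x1 + 5*x2, 3*x1 + 2*x2 = 6, 0 <= x_i <= 5
Step 1: y^k = 0.0, reduced costs: (8.0, 5.0)
  x^k = (0.0, 0.0), subgradient = b - a^T x = 6.0
  y^{k+1} = 0.0 + 0.25*6.0 = 1.5
Step 2: y^k = 1.5, reduced costs: (3.5, 2.0)
  x^k = (0.0, 0.0), subgradient = b - a^T x = 6.0
  y^{k+1} = 1.5 + 0.25*6.0 = 3.0
Step 3: y^k = 3.0, reduced costs: (-1.0, -1.0)
  x^k = (5.0, 5.0), subgradient = b - a^T x = -19.0
  y^{k+1} = 3.0 + 0.25*-19.0 = -1.75
Dual objective at y_3 = -1.75: reduced costs (13.25, 8.5), box minimizer x = (0.0, 0.0)
g(y_3) = b*y + (c1 - a1*y)*x1 + (c2 - a2*y)*x2 = 6*(-1.75) + 13.25*0.0 + 8.5*0.0 = -10.5 + 0.0 + 0.0 = -10.5


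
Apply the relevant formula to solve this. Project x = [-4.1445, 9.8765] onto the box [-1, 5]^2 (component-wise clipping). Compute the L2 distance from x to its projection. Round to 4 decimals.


Project each component onto [-1, 5].
clip(-4.1445) = -1.0, clip(9.8765) = 5.0
Projection = [-1.0, 5.0]
Squared diffs: [9.8879, 23.7803]
Distance = sqrt(33.6682) = 5.8024


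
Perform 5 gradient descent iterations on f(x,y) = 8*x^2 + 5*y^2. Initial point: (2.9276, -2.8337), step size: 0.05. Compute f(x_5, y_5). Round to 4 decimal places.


Gradient descent on f(x,y) = 8*x^2 + 5*y^2.
Starting point: (2.9276, -2.8337), alpha = 0.05
Step 1: grad_x = 2*8*2.9276 = 46.8416, grad_y = 2*5*-2.8337 = -28.337
  x_1 = 2.9276 - 0.05*46.8416 = 0.5855
  y_1 = -2.8337 - 0.05*-28.337 = -1.4169
Step 2: grad_x = 2*8*0.5855 = 9.3683, grad_y = 2*5*-1.4169 = -14.1685
  x_2 = 0.5855 - 0.05*9.3683 = 0.1171
  y_2 = -1.4169 - 0.05*-14.1685 = -0.7084
Step 3: grad_x = 2*8*0.1171 = 1.8737, grad_y = 2*5*-0.7084 = -7.0843
  x_3 = 0.1171 - 0.05*1.8737 = 0.0234
  y_3 = -0.7084 - 0.05*-7.0843 = -0.3542
Step 4: grad_x = 2*8*0.0234 = 0.3747, grad_y = 2*5*-0.3542 = -3.5421
  x_4 = 0.0234 - 0.05*0.3747 = 0.0047
  y_4 = -0.3542 - 0.05*-3.5421 = -0.1771
Step 5: grad_x = 2*8*0.0047 = 0.0749, grad_y = 2*5*-0.1771 = -1.7711
  x_5 = 0.0047 - 0.05*0.0749 = 0.0009
  y_5 = -0.1771 - 0.05*-1.7711 = -0.0886
f(0.0009, -0.0886) = 8*0.0009^2 + 5*(-0.0886)^2 = 0.0392


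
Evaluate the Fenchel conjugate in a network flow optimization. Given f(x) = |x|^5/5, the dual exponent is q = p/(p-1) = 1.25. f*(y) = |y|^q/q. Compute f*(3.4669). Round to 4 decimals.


The conjugate exponent q satisfies 1/p + 1/q = 1.
p = 5, so q = 5/(5 - 1) = 1.25
|y|^q = 3.4669^1.25 = 4.7307
f*(3.4669) = 4.7307 / 1.25 = 3.7846


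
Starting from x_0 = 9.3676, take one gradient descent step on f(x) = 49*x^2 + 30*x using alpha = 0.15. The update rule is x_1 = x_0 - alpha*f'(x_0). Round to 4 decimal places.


We compute the gradient at x_0 and apply the update.
f'(x) = 98*x + 30
f'(9.3676) = 98*9.3676 + 30 = 948.0248
x_1 = 9.3676 - 0.15*948.0248 = -132.8361


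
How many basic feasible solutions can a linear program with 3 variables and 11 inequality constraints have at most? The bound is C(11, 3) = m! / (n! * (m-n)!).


Each vertex corresponds to some choice of n active constraints out of m, so the number of vertices is at most C(m, n) = m! / (n!(m-n)!).
m = 11, n = 3
Numerator: 11 * 10 * 9
Denominator: 3! = 6
C(11, 3) = 165


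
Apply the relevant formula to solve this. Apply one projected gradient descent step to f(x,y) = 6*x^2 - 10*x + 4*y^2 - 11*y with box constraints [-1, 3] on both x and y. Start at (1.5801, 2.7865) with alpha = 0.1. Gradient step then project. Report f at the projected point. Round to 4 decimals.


Step 1: Compute gradient at (1.5801, 2.7865).
grad_x = 2*6*1.5801 - 10 = 8.9612
grad_y = 2*4*2.7865 - 11 = 11.292
Step 2: Gradient step.
x_raw = 1.5801 - 0.1*8.9612 = 0.684
y_raw = 2.7865 - 0.1*11.292 = 1.6573
Step 3: Project onto [-1, 3].
x_proj = clip(0.684) = 0.684
y_proj = clip(1.6573) = 1.6573
Step 4: Evaluate f.
f(0.684, 1.6573) = -11.2766


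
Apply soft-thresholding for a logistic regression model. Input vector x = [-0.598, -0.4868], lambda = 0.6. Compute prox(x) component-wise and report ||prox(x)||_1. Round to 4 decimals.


Soft-thresholding with lambda = 0.6:
prox(-0.598) = sign(-0.598)*max(|-0.598| - 0.6, 0) = 0.0
prox(-0.4868) = sign(-0.4868)*max(|-0.4868| - 0.6, 0) = 0.0
prox(x) = [0.0, 0.0]
||prox(x)||_1 = 0.0 + 0.0 = 0.0


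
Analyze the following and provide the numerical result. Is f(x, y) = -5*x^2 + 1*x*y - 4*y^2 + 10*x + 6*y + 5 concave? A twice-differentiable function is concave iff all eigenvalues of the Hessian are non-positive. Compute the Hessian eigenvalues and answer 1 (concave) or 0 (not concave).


The Hessian of f(x,y) = -5*x^2 + 1*x*y - 4*y^2 + 10*x + 6*y + 5 is:
H = [[-10, 1], [1, -8]]
Trace = -10 - 8 = -18
Determinant = -10*-8 - (1)^2 = 79
Discriminant = (-18)^2 - 4*79 = 8.0
Eigenvalues: lambda_1 = -10.4142, lambda_2 = -7.5858
The function is concave.

1


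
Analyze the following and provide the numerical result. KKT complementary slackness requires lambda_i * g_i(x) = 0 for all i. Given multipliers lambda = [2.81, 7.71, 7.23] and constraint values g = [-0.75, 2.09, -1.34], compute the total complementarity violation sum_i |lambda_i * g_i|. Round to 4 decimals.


KKT complementary slackness check:
lambda_1 * g_1 = 2.81 * -0.75 = -2.1075
lambda_2 * g_2 = 7.71 * 2.09 = 16.1139
lambda_3 * g_3 = 7.23 * -1.34 = -9.6882
Total violation = 2.1075 + 16.1139 + 9.6882 = 27.9096


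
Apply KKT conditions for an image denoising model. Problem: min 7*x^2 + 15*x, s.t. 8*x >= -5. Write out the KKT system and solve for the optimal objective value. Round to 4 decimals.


Step 1: Try lambda = 0 (constraint inactive).
x_unc = -15/(2*7) = -1.0714
Check: 8*-1.0714 = -8.5712 < -5 -- violated!
Step 2: Constraint must be active: 8*x = -5
x* = -5/8 = -0.625
lambda = (2*7*(-0.625) + 15)/8 = 0.7813
Step 3: Compute optimal value.
f(x*) = 7*(-0.625)^2 + 15*(-0.625) = -6.6406


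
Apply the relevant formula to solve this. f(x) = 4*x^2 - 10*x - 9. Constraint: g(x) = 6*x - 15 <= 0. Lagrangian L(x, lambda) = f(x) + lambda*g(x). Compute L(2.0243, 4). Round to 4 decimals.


Step 1: Evaluate f(x).
f(2.0243) = 4*2.0243^2 - 10*2.0243 - 9 = -12.8518
Step 2: Evaluate g(x).
g(2.0243) = 6*2.0243 - 15 = -2.8542
Step 3: Compute Lagrangian.
L = -12.8518 + 4*-2.8542 = -24.2686


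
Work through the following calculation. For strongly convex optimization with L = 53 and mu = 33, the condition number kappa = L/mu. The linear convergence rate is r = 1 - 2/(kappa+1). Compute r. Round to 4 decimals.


Step 1: Compute the condition number.
kappa = L/mu = 53/33 = 1.6061
Step 2: Compute the convergence rate.
r = 1 - 2/(kappa + 1) = 1 - 2*mu/(L + mu) = (L - mu)/(L + mu) = 20/86 = 0.2326


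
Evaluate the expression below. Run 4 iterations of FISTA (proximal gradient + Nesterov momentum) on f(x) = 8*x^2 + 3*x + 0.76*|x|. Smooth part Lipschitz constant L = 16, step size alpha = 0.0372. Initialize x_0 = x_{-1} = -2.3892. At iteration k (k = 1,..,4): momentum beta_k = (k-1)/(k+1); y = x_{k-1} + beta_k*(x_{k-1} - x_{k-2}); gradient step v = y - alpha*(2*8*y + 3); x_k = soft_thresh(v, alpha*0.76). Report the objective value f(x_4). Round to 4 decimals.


FISTA on f(x) = 8*x^2 + 3*x + 0.76*|x|
L = 16, alpha = 0.0372
Iteration 1: beta = 0.0, y = -2.3892 + 0.0*(-2.3892 + 2.3892) = -2.3892
  grad(y) = -35.2272, v = y - alpha*grad = -1.0787
  prox(v) = soft_thresh(-1.0787, 0.0283) = -1.0505
Iteration 2: beta = 0.3333, y = -1.0505 + 0.3333*(-1.0505 + 2.3892) = -0.6042
  grad(y) = -6.6678, v = y - alpha*grad = -0.3562
  prox(v) = soft_thresh(-0.3562, 0.0283) = -0.3279
Iteration 3: beta = 0.5, y = -0.3279 + 0.5*(-0.3279 + 1.0505) = 0.0334
  grad(y) = 3.5337, v = y - alpha*grad = -0.0981
  prox(v) = soft_thresh(-0.0981, 0.0283) = -0.0698
Iteration 4: beta = 0.6, y = -0.0698 + 0.6*(-0.0698 + 0.3279) = 0.085
  grad(y) = 4.3605, v = y - alpha*grad = -0.0772
  prox(v) = soft_thresh(-0.0772, 0.0283) = -0.0489
f(x_4) = 8*(-0.0489)^2 + 3*(-0.0489) + 0.76*|-0.0489| = -0.0904


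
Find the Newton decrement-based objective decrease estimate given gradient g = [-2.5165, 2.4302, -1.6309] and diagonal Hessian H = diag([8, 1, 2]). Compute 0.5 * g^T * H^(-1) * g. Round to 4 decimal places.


Step 1: H is diagonal, so H^(-1) * g = [-0.3146, 2.4302, -0.8155].
Step 2: g^T H^(-1) g = sum_i g_i^2 / H_ii
  = (-2.5165)^2/8 + (2.4302)^2/1 + (-1.6309)^2/2
  = 0.7916 + 5.9059 + 1.3299 = 8.0274
Step 3: Objective decrease = 0.5 * g^T H^(-1) g = 4.0137


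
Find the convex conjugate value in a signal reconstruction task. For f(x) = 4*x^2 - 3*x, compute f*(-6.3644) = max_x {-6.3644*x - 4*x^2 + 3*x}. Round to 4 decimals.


f*(y) = sup_x {y*x - a*x^2 - b*x} = sup_x {(y-b)*x - a*x^2}
FOC: (y - b) - 2a*x = 0 => x* = (y - b)/(2a)
x* = (-6.3644 + 3)/(2*4) = -0.4206
f*(-6.3644) = (y-b)^2/(4a) = (-6.3644 + 3)^2/(4*4)
= 11.3192/16 = 0.7074


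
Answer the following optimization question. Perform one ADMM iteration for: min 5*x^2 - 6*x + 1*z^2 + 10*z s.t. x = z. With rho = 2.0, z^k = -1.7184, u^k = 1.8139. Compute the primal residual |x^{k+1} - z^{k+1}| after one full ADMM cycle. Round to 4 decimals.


ADMM iteration with rho = 2.0, z^k = -1.7184, u^k = 1.8139
Step 1: x-update.
Minimize 5*x^2 - 6*x + (2.0/2)*(x + 1.7184 + 1.8139)^2
FOC: (2*5 + 2.0)*x = 6 + 2.0*(-1.7184 - 1.8139)
x^{k+1} = -0.0887
Step 2: z-update.
Minimize 1*z^2 + 10*z + (2.0/2)*(-0.0887 - z + 1.8139)^2
FOC: (2*1 + 2.0)*z = -10 + 2.0*(-0.0887 + 1.8139)
z^{k+1} = -1.6374
Step 3: u-update.
u^{k+1} = 1.8139 - 0.0887 + 1.6374 = 3.3626
Step 4: Primal residual = |-0.0887 + 1.6374| = 1.5487


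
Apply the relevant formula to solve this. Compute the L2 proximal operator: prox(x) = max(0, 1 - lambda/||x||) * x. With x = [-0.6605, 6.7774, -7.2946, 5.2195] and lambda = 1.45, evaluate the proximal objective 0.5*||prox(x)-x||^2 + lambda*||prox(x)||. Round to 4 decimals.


Step 1: Compute ||x||.
||x|| = 11.2616
Step 2: Compute scaling factor.
scale = max(0, 1 - 1.45/11.2616) = 0.8712
Step 3: prox(x) = [-0.5755, 5.9048, -6.3554, 4.5475]
||prox(x)|| = 9.8116
Step 4: Proximal objective.
0.5*||prox-x||^2 = 1.0513
lambda*||prox|| = 14.2268
Total = 15.2781


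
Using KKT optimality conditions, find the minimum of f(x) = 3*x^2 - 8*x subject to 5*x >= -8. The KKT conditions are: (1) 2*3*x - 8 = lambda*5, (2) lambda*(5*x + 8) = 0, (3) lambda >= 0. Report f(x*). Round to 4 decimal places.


Step 1: Try lambda = 0 (constraint inactive).
Stationarity: 2*3*x - 8 = 0
x* = 8/(2*3) = 4/3 = 1.3333 (rounded; the exact value 4/3 is used below)
Check constraint: 5*1.3333 = 6.6665 >= -8 -- satisfied.
Step 2: Compute optimal value.
f(x*) = 3*(4/3)^2 - 8*(4/3) = -5.3333


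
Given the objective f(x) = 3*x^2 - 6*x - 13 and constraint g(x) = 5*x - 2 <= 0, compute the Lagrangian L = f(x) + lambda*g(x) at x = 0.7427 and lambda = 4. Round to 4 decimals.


Step 1: Evaluate f(x).
f(0.7427) = 3*0.7427^2 - 6*0.7427 - 13 = -15.8014
Step 2: Evaluate g(x).
g(0.7427) = 5*0.7427 - 2 = 1.7135
Step 3: Compute Lagrangian.
L = -15.8014 + 4*1.7135 = -8.9474


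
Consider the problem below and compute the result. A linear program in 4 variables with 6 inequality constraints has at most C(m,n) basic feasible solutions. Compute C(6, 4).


Each vertex corresponds to some choice of n active constraints out of m, so the number of vertices is at most C(m, n) = m! / (n!(m-n)!).
m = 6, n = 4
Numerator: 6 * 5 * 4 * 3
Denominator: 4! = 24
C(6, 4) = 15


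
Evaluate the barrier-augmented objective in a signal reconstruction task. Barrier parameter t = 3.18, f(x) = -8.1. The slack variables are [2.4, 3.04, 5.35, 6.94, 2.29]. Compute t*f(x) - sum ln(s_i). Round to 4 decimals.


Step 1: Compute log-barrier.
ln values: [0.8755, 1.1119, 1.6771, 1.9373, 0.8286]
phi = -(0.8755 + 1.1119 + 1.6771 + 1.9373 + 0.8286) = -6.4303
Step 2: Compute augmented objective.
t*f(x) = 3.18*-8.1 = -25.758
Total = -25.758 - 6.4303 = -32.1883


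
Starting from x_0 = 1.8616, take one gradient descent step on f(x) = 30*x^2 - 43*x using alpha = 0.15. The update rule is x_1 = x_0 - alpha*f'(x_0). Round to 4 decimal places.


We compute the gradient at x_0 and apply the update.
f'(x) = 60*x - 43
f'(1.8616) = 60*1.8616 - 43 = 68.696
x_1 = 1.8616 - 0.15*68.696 = -8.4428


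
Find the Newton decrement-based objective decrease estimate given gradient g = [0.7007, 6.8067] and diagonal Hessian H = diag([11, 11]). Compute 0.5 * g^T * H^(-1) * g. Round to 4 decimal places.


Step 1: H is diagonal, so H^(-1) * g = [0.0637, 0.6188].
Step 2: g^T H^(-1) g = sum_i g_i^2 / H_ii
  = (0.7007)^2/11 + (6.8067)^2/11
  = 0.0446 + 4.2119 = 4.2566
Step 3: Objective decrease = 0.5 * g^T H^(-1) g = 2.1283


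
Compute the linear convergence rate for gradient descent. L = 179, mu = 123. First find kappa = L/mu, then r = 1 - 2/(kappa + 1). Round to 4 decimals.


Step 1: Compute the condition number.
kappa = L/mu = 179/123 = 1.4553
Step 2: Compute the convergence rate.
r = 1 - 2/(kappa + 1) = 1 - 2*mu/(L + mu) = (L - mu)/(L + mu) = 56/302 = 0.1854


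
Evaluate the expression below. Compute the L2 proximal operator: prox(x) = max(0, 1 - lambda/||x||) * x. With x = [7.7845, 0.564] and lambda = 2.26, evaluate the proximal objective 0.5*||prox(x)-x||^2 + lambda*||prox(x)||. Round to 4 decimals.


Step 1: Compute ||x||.
||x|| = 7.8049
Step 2: Compute scaling factor.
scale = max(0, 1 - 2.26/7.8049) = 0.7104
Step 3: prox(x) = [5.5304, 0.4007]
||prox(x)|| = 5.5449
Step 4: Proximal objective.
0.5*||prox-x||^2 = 2.5538
lambda*||prox|| = 12.5315
Total = 15.0853


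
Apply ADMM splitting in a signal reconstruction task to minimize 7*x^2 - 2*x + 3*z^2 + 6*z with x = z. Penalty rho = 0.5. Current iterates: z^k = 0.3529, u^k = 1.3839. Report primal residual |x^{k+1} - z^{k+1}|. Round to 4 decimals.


ADMM iteration with rho = 0.5, z^k = 0.3529, u^k = 1.3839
Step 1: x-update.
Minimize 7*x^2 - 2*x + (0.5/2)*(x - 0.3529 + 1.3839)^2
FOC: (2*7 + 0.5)*x = 2 + 0.5*(0.3529 - 1.3839)
x^{k+1} = 0.1024
Step 2: z-update.
Minimize 3*z^2 + 6*z + (0.5/2)*(0.1024 - z + 1.3839)^2
FOC: (2*3 + 0.5)*z = -6 + 0.5*(0.1024 + 1.3839)
z^{k+1} = -0.8087
Step 3: u-update.
u^{k+1} = 1.3839 + 0.1024 + 0.8087 = 2.295
Step 4: Primal residual = |0.1024 + 0.8087| = 0.9111


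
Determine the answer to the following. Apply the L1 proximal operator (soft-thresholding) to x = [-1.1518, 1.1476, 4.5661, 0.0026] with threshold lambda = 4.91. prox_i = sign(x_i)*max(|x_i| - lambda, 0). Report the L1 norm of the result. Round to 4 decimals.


Soft-thresholding with lambda = 4.91:
prox(-1.1518) = sign(-1.1518)*max(|-1.1518| - 4.91, 0) = 0.0
prox(1.1476) = sign(1.1476)*max(|1.1476| - 4.91, 0) = 0.0
prox(4.5661) = sign(4.5661)*max(|4.5661| - 4.91, 0) = 0.0
prox(0.0026) = sign(0.0026)*max(|0.0026| - 4.91, 0) = 0.0
prox(x) = [0.0, 0.0, 0.0, 0.0]
||prox(x)||_1 = 0.0 + 0.0 + 0.0 + 0.0 = 0.0


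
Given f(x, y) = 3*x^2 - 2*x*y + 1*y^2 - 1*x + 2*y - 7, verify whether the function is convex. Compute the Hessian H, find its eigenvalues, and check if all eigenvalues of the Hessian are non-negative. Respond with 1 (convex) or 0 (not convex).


The Hessian of f(x,y) = 3*x^2 - 2*x*y + 1*y^2 - 1*x + 2*y - 7 is:
H = [[6, -2], [-2, 2]]
Trace = 6 + 2 = 8
Determinant = 6*2 - (-2)^2 = 8
Discriminant = (8)^2 - 4*8 = 32.0
Eigenvalues: lambda_1 = 1.1716, lambda_2 = 6.8284
The function is convex.

1


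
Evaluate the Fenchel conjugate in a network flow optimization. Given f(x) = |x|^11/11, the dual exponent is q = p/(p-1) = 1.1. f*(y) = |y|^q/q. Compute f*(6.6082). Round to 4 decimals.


The conjugate exponent q satisfies 1/p + 1/q = 1.
p = 11, so q = 11/(11 - 1) = 1.1
|y|^q = 6.6082^1.1 = 7.9816
f*(6.6082) = 7.9816 / 1.1 = 7.256


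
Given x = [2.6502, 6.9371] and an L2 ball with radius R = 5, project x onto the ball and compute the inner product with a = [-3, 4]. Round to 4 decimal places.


Step 1: Compute ||x|| (intermediates to 6 decimals).
||x|| = sqrt(2.6502^2 + 6.9371^2) = 7.426097
Step 2: Project.
Since ||x|| > R, scale = R/||x|| = 5/7.426097 = 0.673301, proj(x) = scale * x
proj(x) = [1.784382, 4.670756]
Step 3: Dot product.
a^T * proj(x) = -3*1.784382 + 4*4.670756 = 13.3299


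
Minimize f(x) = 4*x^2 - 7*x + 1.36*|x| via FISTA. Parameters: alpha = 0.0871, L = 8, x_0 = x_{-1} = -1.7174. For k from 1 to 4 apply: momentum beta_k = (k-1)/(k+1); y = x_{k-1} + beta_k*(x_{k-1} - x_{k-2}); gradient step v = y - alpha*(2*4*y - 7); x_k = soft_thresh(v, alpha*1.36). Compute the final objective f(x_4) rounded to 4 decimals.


FISTA on f(x) = 4*x^2 - 7*x + 1.36*|x|
L = 8, alpha = 0.0871
Iteration 1: beta = 0.0, y = -1.7174 + 0.0*(-1.7174 + 1.7174) = -1.7174
  grad(y) = -20.7392, v = y - alpha*grad = 0.089
  prox(v) = soft_thresh(0.089, 0.1185) = 0.0
Iteration 2: beta = 0.3333, y = 0.0 + 0.3333*(0.0 + 1.7174) = 0.5725
  grad(y) = -2.4203, v = y - alpha*grad = 0.7833
  prox(v) = soft_thresh(0.7833, 0.1185) = 0.6648
Iteration 3: beta = 0.5, y = 0.6648 + 0.5*(0.6648 - 0.0) = 0.9972
  grad(y) = 0.9778, v = y - alpha*grad = 0.9121
  prox(v) = soft_thresh(0.9121, 0.1185) = 0.7936
Iteration 4: beta = 0.6, y = 0.7936 + 0.6*(0.7936 - 0.6648) = 0.8709
  grad(y) = -0.033, v = y - alpha*grad = 0.8737
  prox(v) = soft_thresh(0.8737, 0.1185) = 0.7553
f(x_4) = 4*0.7553^2 - 7*0.7553 + 1.36*|0.7553| = -1.978


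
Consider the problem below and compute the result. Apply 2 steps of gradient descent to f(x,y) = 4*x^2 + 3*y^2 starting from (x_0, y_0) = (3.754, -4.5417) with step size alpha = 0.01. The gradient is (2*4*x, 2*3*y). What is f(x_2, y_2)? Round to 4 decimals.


Gradient descent on f(x,y) = 4*x^2 + 3*y^2.
Starting point: (3.754, -4.5417), alpha = 0.01
Step 1: grad_x = 2*4*3.754 = 30.032, grad_y = 2*3*-4.5417 = -27.2502
  x_1 = 3.754 - 0.01*30.032 = 3.4537
  y_1 = -4.5417 - 0.01*-27.2502 = -4.2692
Step 2: grad_x = 2*4*3.4537 = 27.6294, grad_y = 2*3*-4.2692 = -25.6152
  x_2 = 3.4537 - 0.01*27.6294 = 3.1774
  y_2 = -4.2692 - 0.01*-25.6152 = -4.013
f(3.1774, -4.013) = 4*3.1774^2 + 3*(-4.013)^2 = 88.6967


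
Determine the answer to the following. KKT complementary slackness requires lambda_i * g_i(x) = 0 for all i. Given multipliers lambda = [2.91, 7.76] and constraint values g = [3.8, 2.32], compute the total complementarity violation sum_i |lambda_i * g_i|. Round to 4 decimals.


KKT complementary slackness check:
lambda_1 * g_1 = 2.91 * 3.8 = 11.058
lambda_2 * g_2 = 7.76 * 2.32 = 18.0032
Total violation = 11.058 + 18.0032 = 29.0612


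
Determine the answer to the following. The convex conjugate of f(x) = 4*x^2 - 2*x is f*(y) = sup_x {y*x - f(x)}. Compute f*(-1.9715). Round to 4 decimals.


f*(y) = sup_x {y*x - a*x^2 - b*x} = sup_x {(y-b)*x - a*x^2}
FOC: (y - b) - 2a*x = 0 => x* = (y - b)/(2a)
x* = (-1.9715 + 2)/(2*4) = 0.0036
f*(-1.9715) = (y-b)^2/(4a) = (-1.9715 + 2)^2/(4*4)
= 0.0008/16 = 0.0001


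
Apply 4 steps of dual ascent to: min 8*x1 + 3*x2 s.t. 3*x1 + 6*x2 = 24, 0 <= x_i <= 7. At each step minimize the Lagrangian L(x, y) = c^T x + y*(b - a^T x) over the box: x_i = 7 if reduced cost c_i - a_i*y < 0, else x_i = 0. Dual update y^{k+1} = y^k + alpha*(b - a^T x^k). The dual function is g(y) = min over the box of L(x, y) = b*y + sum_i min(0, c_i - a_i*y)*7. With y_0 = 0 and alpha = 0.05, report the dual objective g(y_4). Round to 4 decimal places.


Dual ascent for LP: min 8*x1 + 3*x2, 3*x1 + 6*x2 = 24, 0 <= x_i <= 7
Step 1: y^k = 0.0, reduced costs: (8.0, 3.0)
  x^k = (0.0, 0.0), subgradient = b - a^T x = 24.0
  y^{k+1} = 0.0 + 0.05*24.0 = 1.2
Step 2: y^k = 1.2, reduced costs: (4.4, -4.2)
  x^k = (0.0, 7.0), subgradient = b - a^T x = -18.0
  y^{k+1} = 1.2 + 0.05*-18.0 = 0.3
Step 3: y^k = 0.3, reduced costs: (7.1, 1.2)
  x^k = (0.0, 0.0), subgradient = b - a^T x = 24.0
  y^{k+1} = 0.3 + 0.05*24.0 = 1.5
Step 4: y^k = 1.5, reduced costs: (3.5, -6.0)
  x^k = (0.0, 7.0), subgradient = b - a^T x = -18.0
  y^{k+1} = 1.5 + 0.05*-18.0 = 0.6
Dual objective at y_4 = 0.6: reduced costs (6.2, -0.6), box minimizer x = (0.0, 7.0)
g(y_4) = b*y + (c1 - a1*y)*x1 + (c2 - a2*y)*x2 = 24*0.6 + 6.2*0.0 + (-0.6)*7.0 = 14.4 + 0.0 - 4.2 = 10.2


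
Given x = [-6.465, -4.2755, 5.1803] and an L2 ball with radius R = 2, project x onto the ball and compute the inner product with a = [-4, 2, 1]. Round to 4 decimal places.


Step 1: Compute ||x|| (intermediates to 6 decimals).
||x|| = sqrt((-6.465)^2 + (-4.2755)^2 + 5.1803^2) = 9.322641
Step 2: Project.
Since ||x|| > R, scale = R/||x|| = 2/9.322641 = 0.214531, proj(x) = scale * x
proj(x) = [-1.386943, -0.917227, 1.111335]
Step 3: Dot product.
a^T * proj(x) = -4*(-1.386943) + 2*(-0.917227) + 1*1.111335 = 4.8247


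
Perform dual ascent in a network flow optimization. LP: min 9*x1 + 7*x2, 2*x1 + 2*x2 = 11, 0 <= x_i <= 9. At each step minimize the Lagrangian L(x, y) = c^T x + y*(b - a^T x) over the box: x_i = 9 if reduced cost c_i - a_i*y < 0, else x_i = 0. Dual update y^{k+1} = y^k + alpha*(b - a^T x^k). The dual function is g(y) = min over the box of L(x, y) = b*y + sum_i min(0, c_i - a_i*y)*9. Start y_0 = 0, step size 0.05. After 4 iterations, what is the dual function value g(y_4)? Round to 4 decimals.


Dual ascent for LP: min 9*x1 + 7*x2, 2*x1 + 2*x2 = 11, 0 <= x_i <= 9
Step 1: y^k = 0.0, reduced costs: (9.0, 7.0)
  x^k = (0.0, 0.0), subgradient = b - a^T x = 11.0
  y^{k+1} = 0.0 + 0.05*11.0 = 0.55
Step 2: y^k = 0.55, reduced costs: (7.9, 5.9)
  x^k = (0.0, 0.0), subgradient = b - a^T x = 11.0
  y^{k+1} = 0.55 + 0.05*11.0 = 1.1
Step 3: y^k = 1.1, reduced costs: (6.8, 4.8)
  x^k = (0.0, 0.0), subgradient = b - a^T x = 11.0
  y^{k+1} = 1.1 + 0.05*11.0 = 1.65
Step 4: y^k = 1.65, reduced costs: (5.7, 3.7)
  x^k = (0.0, 0.0), subgradient = b - a^T x = 11.0
  y^{k+1} = 1.65 + 0.05*11.0 = 2.2
Dual objective at y_4 = 2.2: reduced costs (4.6, 2.6), box minimizer x = (0.0, 0.0)
g(y_4) = b*y + (c1 - a1*y)*x1 + (c2 - a2*y)*x2 = 11*2.2 + 4.6*0.0 + 2.6*0.0 = 24.2 + 0.0 + 0.0 = 24.2
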